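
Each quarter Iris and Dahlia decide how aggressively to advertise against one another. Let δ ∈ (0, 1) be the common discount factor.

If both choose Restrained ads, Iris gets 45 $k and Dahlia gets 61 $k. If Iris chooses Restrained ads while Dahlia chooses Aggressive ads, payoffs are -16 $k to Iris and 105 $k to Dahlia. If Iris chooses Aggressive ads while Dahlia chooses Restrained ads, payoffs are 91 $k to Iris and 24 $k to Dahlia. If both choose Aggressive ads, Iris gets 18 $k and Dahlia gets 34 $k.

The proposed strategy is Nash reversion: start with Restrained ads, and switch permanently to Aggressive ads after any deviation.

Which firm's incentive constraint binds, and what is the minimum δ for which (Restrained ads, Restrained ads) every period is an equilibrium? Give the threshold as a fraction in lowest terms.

Iris; δ ≥ 46/73

Iris: cooperation gives 45 each period; deviation gives 91 once then 18 forever.
  45/(1−δ) ≥ 91 + 18δ/(1−δ) ⇒ δ ≥ 46/73.
Dahlia: cooperation gives 61 each period; deviation gives 105 once then 34 forever.
  δ ≥ 44/71.
Both must hold, so the binding constraint is Iris's: δ ≥ 46/73.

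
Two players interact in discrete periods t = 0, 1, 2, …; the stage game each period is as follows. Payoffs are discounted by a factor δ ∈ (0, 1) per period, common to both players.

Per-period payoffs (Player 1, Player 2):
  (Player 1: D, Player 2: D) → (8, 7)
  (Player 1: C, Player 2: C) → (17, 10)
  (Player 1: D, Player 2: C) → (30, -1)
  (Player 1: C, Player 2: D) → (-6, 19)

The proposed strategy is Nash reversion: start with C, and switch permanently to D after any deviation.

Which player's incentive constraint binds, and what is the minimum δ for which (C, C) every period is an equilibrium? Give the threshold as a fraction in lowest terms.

Player 2; δ ≥ 3/4

Player 1's threshold: (30−17)/(30−8) = 13/22.
Player 2's threshold: (19−10)/(19−7) = 3/4.
13/22 < 3/4, so Player 2 binds and δ* = 3/4.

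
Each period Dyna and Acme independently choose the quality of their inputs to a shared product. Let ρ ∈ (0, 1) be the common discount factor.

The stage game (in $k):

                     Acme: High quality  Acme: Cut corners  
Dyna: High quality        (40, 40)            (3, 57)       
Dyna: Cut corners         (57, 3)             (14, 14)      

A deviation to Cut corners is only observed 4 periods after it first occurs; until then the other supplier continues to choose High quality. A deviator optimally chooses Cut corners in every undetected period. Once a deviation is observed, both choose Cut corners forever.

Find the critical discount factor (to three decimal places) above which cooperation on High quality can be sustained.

Deviating for the 4 undetected periods gains 57−40 = 17 per period over cooperation, then loses 40−14 = 26 per period forever once punishment starts.
Gain: 17(1 + ρ + … + ρ^3); loss: 26·ρ^4/(1−ρ).
No profitable deviation ⇔ 17(1−ρ^4) ≤ 26·ρ^4, i.e. ρ^4 ≥ 17/(17+26) = 17/43.
Hence ρ ≥ (17/43)^(1/4) ≈ 0.793.

0.793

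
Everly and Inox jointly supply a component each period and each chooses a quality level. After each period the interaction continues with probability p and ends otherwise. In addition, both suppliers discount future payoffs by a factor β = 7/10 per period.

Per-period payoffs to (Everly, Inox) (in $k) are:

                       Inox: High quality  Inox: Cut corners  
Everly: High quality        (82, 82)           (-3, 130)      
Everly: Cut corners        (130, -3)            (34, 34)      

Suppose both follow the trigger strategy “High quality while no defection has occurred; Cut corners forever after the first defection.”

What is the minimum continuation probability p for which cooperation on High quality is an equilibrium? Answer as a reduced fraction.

Expected continuation weight on next period's payoff is β·p = 7/10·p, which plays the role of the discount factor.
Cooperation requires 7/10·p ≥ (130−82)/(130−34) = 1/2, hence p ≥ 5/7.

5/7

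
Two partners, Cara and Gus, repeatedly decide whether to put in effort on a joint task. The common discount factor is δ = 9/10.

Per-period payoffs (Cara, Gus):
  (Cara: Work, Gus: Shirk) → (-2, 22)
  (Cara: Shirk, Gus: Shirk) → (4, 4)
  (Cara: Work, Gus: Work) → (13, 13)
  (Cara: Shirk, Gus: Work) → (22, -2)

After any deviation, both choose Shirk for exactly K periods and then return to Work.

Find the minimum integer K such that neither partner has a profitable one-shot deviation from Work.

2

Need Σ_{k=1}^{K} δ^k ≥ (22−13)/(13−4) = 1.0000 at δ = 9/10.
At K = 1 the sum is 0.9000 < 1.0000; at K = 2 it is 1.7100 ≥ 1.0000.
So the minimum punishment length is K = 2.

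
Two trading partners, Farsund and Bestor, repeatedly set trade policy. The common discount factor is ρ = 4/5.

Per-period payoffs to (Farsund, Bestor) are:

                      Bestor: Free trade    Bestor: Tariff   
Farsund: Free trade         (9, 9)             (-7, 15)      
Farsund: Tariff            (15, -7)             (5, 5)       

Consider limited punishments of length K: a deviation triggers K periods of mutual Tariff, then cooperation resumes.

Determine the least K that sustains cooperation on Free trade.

3

IC: ρ(1−ρ^K)/(1−ρ) ≥ (15−9)/(9−5) = 3/2.
With ρ = 4/5: need 1 − ρ^K ≥ 3/2·(1−4/5)/(4/5), i.e. ρ^K ≤ 0.6250.
Since (4/5)^2 = 0.6400 and (4/5)^3 = 0.5120, the smallest such K is 3.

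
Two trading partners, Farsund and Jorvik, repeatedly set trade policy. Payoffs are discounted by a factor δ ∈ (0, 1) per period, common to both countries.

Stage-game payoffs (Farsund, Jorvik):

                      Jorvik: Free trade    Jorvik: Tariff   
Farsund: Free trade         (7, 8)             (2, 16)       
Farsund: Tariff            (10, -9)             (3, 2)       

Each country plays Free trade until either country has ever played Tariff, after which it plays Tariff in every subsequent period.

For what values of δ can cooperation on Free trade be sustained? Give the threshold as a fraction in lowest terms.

4/7

Farsund: cooperation gives 7 each period; deviation gives 10 once then 3 forever.
  7/(1−δ) ≥ 10 + 3δ/(1−δ) ⇒ δ ≥ 3/7.
Jorvik: cooperation gives 8 each period; deviation gives 16 once then 2 forever.
  δ ≥ 8/14 = 4/7.
Both must hold, so the binding constraint is Jorvik's: δ ≥ 4/7.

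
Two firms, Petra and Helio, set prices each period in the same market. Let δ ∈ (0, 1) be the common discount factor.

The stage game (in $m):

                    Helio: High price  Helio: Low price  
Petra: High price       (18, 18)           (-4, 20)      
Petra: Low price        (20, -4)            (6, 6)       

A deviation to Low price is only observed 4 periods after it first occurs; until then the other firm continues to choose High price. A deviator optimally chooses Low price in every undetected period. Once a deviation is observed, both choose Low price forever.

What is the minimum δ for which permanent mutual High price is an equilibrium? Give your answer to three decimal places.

The best deviation is to choose Low price for all 4 undetected periods, earning 20 each, then 6 forever once detected.
Deviation value: 20(1−δ^4)/(1−δ) + 6δ^4/(1−δ); cooperation value: 18/(1−δ).
IC: 18 ≥ 20(1−δ^4) + 6δ^4 = 20 − 14δ^4.
So δ^4 ≥ 2/14 = 1/7, giving δ ≥ (1/7)^(1/4) ≈ 0.615.

0.615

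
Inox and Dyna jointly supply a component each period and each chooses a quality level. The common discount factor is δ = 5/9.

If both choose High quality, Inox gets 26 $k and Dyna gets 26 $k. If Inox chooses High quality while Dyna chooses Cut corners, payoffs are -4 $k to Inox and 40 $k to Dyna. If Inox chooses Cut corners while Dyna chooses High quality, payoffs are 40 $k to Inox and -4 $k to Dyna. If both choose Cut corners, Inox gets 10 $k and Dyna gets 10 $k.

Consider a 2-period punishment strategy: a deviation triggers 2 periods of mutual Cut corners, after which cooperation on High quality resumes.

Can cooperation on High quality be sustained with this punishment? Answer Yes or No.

No

IC: δ+…+δ^2 ≥ (40−26)/(26−10) = 7/8.
At δ = 5/9: partial sum = 0.8642 < 0.8750. Cooperation not sustainable.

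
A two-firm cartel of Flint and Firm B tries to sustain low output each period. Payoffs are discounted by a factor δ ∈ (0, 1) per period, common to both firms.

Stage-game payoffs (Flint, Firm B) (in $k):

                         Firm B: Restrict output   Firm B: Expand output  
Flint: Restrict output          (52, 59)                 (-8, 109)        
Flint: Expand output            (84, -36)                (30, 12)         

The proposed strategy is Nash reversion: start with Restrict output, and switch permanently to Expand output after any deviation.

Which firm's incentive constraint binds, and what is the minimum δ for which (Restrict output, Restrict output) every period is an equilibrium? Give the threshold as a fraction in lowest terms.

Flint; δ ≥ 16/27

For Flint: deviation gain 84−52 = 32, per-period punishment loss 52−30 = 22. IC gives δ ≥ 32/54 = 16/27.
For Firm B: gain 50, loss 47 per period, so δ ≥ 50/97.
The tighter constraint is Flint's, so cooperation needs δ ≥ 16/27.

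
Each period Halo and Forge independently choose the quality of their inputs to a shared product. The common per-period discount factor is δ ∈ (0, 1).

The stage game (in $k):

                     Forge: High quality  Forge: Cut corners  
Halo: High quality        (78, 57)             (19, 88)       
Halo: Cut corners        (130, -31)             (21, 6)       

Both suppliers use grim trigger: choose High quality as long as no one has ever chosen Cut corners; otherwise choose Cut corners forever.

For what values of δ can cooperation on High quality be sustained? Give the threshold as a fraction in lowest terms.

52/109

For Halo: deviation gain 130−78 = 52, per-period punishment loss 78−21 = 57. IC gives δ ≥ 52/109.
For Forge: gain 31, loss 51 per period, so δ ≥ 31/82.
The tighter constraint is Halo's, so cooperation needs δ ≥ 52/109.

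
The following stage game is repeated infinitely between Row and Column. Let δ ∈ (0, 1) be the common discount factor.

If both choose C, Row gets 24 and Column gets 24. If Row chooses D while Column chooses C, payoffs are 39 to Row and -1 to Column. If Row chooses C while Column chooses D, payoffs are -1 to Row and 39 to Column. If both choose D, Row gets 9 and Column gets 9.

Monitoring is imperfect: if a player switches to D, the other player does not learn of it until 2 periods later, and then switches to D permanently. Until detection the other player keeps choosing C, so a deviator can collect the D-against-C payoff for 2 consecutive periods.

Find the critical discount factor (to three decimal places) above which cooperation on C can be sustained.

0.707

A deviator earns 39 for 2 periods, then 9 forever; cooperating earns 24 forever. Multiplying the IC by (1−δ):
24 ≥ 39(1−δ^2) + 9δ^2, so 30·δ^2 ≥ 15 and δ^2 ≥ 1/2.
δ ≥ (1/2)^(1/2) ≈ 0.707.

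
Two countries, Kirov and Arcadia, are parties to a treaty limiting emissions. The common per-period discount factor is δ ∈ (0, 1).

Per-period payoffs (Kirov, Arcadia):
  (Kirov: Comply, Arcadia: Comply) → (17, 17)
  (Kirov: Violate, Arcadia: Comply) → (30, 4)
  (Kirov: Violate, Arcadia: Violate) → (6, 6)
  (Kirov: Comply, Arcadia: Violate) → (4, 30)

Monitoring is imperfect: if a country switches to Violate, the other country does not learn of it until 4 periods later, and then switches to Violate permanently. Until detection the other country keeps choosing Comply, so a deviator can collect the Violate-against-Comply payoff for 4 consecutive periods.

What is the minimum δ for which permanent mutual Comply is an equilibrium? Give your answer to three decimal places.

A deviator earns 30 for 4 periods, then 6 forever; cooperating earns 17 forever. Multiplying the IC by (1−δ):
17 ≥ 30(1−δ^4) + 6δ^4, so 24·δ^4 ≥ 13 and δ^4 ≥ 13/24.
δ ≥ (13/24)^(1/4) ≈ 0.858.

0.858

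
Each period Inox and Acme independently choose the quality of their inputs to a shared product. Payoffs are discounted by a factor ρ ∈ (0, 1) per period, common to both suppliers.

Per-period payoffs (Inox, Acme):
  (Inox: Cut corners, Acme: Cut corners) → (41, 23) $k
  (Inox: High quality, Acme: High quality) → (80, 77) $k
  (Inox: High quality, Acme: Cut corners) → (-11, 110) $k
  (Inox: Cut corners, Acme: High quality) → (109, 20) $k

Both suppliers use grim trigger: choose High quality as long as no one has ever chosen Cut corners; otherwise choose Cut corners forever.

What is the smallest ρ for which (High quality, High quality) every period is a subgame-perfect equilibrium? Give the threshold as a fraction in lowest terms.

Inox: cooperation gives 80 each period; deviation gives 109 once then 41 forever.
  80/(1−ρ) ≥ 109 + 41ρ/(1−ρ) ⇒ ρ ≥ 29/68.
Acme: cooperation gives 77 each period; deviation gives 110 once then 23 forever.
  ρ ≥ 33/87 = 11/29.
Both must hold, so the binding constraint is Inox's: ρ ≥ 29/68.

29/68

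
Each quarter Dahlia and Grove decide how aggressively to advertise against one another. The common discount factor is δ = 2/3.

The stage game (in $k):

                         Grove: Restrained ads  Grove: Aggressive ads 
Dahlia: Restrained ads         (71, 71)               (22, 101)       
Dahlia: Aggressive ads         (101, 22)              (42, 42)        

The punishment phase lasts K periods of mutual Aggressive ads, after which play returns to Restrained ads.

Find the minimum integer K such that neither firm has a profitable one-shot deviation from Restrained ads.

2

Need Σ_{k=1}^{K} δ^k ≥ (101−71)/(71−42) = 1.0345 at δ = 2/3.
At K = 1 the sum is 0.6667 < 1.0345; at K = 2 it is 1.1111 ≥ 1.0345.
So the minimum punishment length is K = 2.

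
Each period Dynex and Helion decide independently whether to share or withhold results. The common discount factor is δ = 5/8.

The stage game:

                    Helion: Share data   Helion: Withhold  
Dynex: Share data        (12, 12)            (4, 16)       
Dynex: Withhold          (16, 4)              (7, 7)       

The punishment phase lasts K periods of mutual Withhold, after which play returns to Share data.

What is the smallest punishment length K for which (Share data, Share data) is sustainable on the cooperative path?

2

IC: δ(1−δ^K)/(1−δ) ≥ (16−12)/(12−7) = 4/5.
With δ = 5/8: need 1 − δ^K ≥ 4/5·(1−5/8)/(5/8), i.e. δ^K ≤ 0.5200.
Since (5/8)^1 = 0.6250 and (5/8)^2 = 0.3906, the smallest such K is 2.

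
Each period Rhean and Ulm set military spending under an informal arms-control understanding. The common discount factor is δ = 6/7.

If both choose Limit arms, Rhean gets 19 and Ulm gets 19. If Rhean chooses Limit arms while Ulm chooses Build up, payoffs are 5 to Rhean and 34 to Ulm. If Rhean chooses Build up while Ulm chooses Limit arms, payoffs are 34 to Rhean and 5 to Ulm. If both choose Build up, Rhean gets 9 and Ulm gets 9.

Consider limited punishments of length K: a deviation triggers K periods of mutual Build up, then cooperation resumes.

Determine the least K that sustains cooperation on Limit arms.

2

Need Σ_{k=1}^{K} δ^k ≥ (34−19)/(19−9) = 1.5000 at δ = 6/7.
At K = 1 the sum is 0.8571 < 1.5000; at K = 2 it is 1.5918 ≥ 1.5000.
So the minimum punishment length is K = 2.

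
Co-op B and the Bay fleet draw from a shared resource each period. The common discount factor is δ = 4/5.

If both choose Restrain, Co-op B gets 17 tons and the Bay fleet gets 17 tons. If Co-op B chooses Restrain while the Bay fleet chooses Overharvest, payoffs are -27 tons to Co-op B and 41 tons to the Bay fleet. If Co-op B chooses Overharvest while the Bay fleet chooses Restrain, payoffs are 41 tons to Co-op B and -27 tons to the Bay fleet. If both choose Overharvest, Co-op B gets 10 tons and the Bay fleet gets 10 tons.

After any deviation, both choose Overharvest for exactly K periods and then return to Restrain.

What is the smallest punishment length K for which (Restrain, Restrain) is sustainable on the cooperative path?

9

Need Σ_{k=1}^{K} δ^k ≥ (41−17)/(17−10) = 3.4286 at δ = 4/5.
At K = 8 the sum is 3.3289 < 3.4286; at K = 9 it is 3.4631 ≥ 3.4286.
So the minimum punishment length is K = 9.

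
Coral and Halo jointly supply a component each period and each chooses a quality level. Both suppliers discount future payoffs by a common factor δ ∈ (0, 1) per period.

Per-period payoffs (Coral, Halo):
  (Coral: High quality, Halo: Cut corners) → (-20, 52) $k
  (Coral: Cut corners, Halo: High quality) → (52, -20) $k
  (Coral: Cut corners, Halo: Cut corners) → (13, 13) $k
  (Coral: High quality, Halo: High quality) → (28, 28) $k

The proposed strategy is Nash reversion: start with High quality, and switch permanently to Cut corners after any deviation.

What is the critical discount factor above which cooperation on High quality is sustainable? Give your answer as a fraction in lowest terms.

8/13

Under grim trigger the critical discount factor is (T−C)/(T−P) with T = 52, C = 28, P = 13.
δ* = (52−28)/(52−13) = 24/39 = 8/13.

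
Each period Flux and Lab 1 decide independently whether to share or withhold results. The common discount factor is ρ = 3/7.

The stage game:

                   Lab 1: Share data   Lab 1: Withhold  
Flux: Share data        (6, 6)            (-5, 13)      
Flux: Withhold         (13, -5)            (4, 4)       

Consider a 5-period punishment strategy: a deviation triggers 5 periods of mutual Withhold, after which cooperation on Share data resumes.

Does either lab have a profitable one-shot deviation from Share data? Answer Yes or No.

Yes

IC: ρ+…+ρ^5 ≥ (13−6)/(6−4) = 7/2.
At ρ = 3/7: partial sum = 0.7392 < 3.5000. Cooperation not sustainable.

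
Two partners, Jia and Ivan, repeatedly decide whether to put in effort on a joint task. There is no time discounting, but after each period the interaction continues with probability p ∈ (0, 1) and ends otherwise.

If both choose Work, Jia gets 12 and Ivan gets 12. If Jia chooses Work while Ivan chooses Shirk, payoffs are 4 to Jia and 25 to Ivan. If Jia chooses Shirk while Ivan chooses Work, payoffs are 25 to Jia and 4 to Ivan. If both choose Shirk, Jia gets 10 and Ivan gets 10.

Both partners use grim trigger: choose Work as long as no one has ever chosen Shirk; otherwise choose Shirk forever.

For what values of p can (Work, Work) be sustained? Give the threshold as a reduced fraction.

With no time discounting, the continuation probability p plays the role of the discount factor.
Grim-trigger IC: 12/(1−p) ≥ 25 + 10p/(1−p) ⇒ p ≥ (25−12)/(25−10) = 13/15.

13/15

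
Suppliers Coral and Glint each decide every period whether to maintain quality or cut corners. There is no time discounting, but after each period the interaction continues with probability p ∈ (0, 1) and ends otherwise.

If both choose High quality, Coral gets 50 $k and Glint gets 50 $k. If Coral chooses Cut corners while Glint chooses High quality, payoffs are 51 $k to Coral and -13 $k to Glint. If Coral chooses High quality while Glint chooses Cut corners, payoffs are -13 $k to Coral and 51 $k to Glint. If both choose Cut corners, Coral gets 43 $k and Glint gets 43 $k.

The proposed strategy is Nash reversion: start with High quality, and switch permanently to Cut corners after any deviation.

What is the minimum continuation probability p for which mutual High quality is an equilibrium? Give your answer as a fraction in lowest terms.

1/8

Expected cooperation value is 50 + p·50 + p²·50 + … = 50/(1−p); deviation gives 51 + p·43/(1−p).
50 ≥ 51(1−p) + 43p ⇒ 8p ≥ 1 ⇒ p ≥ 1/8.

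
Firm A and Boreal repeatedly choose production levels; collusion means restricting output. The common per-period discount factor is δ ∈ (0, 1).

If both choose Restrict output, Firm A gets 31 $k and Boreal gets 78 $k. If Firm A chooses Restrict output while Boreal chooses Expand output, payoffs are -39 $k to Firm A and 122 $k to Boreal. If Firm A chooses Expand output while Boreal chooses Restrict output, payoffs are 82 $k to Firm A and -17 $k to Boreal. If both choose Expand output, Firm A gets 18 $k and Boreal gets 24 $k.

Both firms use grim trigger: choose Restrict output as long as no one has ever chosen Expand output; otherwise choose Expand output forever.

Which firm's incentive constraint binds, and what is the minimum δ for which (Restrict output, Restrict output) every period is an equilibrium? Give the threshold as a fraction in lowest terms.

Firm A; δ ≥ 51/64

For Firm A: deviation gain 82−31 = 51, per-period punishment loss 31−18 = 13. IC gives δ ≥ 51/64.
For Boreal: gain 44, loss 54 per period, so δ ≥ 44/98 = 22/49.
The tighter constraint is Firm A's, so cooperation needs δ ≥ 51/64.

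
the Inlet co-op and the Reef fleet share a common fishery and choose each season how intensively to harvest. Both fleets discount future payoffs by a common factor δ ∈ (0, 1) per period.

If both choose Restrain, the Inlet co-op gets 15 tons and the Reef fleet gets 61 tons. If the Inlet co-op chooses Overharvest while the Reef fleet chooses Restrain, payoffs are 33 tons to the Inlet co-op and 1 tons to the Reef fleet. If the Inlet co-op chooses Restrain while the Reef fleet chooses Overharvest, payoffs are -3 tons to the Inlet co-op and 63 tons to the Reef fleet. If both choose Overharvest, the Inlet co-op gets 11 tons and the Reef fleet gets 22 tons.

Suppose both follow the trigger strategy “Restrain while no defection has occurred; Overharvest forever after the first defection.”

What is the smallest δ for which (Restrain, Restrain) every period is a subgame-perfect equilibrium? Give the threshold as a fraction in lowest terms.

For the Inlet co-op: deviation gain 33−15 = 18, per-period punishment loss 15−11 = 4. IC gives δ ≥ 18/22 = 9/11.
For the Reef fleet: gain 2, loss 39 per period, so δ ≥ 2/41.
The tighter constraint is the Inlet co-op's, so cooperation needs δ ≥ 9/11.

9/11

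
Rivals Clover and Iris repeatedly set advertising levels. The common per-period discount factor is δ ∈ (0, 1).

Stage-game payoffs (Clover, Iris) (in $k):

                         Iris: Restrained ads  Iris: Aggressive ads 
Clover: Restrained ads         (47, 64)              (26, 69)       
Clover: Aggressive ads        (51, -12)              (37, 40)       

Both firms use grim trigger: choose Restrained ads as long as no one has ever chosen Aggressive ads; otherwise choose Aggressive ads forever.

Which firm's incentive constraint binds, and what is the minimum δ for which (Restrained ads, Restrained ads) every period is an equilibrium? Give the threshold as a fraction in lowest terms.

Clover; δ ≥ 2/7

Clover's threshold: (51−47)/(51−37) = 2/7.
Iris's threshold: (69−64)/(69−40) = 5/29.
2/7 > 5/29, so Clover binds and δ* = 2/7.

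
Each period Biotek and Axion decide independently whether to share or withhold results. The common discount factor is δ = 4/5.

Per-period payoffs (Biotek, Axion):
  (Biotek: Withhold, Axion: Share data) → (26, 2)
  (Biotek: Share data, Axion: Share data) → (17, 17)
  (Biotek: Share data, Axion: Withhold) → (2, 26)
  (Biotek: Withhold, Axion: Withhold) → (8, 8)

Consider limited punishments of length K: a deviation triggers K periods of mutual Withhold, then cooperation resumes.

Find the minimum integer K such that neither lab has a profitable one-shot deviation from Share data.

No profitable deviation requires (17−8)(δ+…+δ^K) ≥ 26−17, i.e. δ+…+δ^K ≥ 1 ≈ 1.0000.
With δ = 4/5, the partial sums are K=1: 0.8000, K=2: 1.4400.
K = 2 is the first length at which the sum reaches 1.0000.

2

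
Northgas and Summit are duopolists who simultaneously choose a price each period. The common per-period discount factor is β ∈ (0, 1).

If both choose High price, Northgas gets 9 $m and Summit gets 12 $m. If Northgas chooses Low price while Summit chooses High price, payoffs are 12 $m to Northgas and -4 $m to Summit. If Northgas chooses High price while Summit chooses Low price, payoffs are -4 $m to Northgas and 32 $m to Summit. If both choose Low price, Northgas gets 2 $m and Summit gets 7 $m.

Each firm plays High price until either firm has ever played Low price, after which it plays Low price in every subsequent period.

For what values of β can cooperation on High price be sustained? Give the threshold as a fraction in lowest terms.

For Northgas: deviation gain 12−9 = 3, per-period punishment loss 9−2 = 7. IC gives β ≥ 3/10.
For Summit: gain 20, loss 5 per period, so β ≥ 20/25 = 4/5.
The tighter constraint is Summit's, so cooperation needs β ≥ 4/5.

4/5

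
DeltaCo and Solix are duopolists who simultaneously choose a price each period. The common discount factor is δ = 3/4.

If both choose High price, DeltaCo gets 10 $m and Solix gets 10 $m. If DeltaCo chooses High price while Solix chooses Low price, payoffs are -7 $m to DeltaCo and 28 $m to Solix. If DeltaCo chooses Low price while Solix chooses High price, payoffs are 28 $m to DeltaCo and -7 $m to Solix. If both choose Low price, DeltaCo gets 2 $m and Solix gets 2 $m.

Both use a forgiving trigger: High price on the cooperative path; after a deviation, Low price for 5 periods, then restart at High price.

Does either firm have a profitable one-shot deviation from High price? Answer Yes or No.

IC: δ+…+δ^5 ≥ (28−10)/(10−2) = 9/4.
At δ = 3/4: partial sum = 2.2881 ≥ 2.2500. Cooperation sustainable.

No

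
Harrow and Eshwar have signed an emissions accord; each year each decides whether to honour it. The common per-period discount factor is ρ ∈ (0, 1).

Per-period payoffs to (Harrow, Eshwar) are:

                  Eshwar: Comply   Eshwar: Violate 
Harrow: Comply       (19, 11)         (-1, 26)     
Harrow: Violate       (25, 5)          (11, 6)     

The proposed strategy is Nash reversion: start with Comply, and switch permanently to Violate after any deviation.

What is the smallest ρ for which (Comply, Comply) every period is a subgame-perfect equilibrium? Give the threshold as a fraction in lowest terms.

For Harrow: deviation gain 25−19 = 6, per-period punishment loss 19−11 = 8. IC gives ρ ≥ 6/14 = 3/7.
For Eshwar: gain 15, loss 5 per period, so ρ ≥ 15/20 = 3/4.
The tighter constraint is Eshwar's, so cooperation needs ρ ≥ 3/4.

3/4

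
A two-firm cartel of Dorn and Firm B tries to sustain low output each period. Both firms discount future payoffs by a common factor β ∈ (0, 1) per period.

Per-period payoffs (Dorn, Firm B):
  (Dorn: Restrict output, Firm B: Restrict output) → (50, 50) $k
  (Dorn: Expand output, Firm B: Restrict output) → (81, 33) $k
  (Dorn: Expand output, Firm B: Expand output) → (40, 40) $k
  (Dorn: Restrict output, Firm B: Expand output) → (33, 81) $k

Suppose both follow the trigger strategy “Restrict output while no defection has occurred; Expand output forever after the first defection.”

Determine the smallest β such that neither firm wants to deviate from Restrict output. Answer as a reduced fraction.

50/(1−β) ≥ 81 + 40β/(1−β)
50 ≥ 81 − 41β
β ≥ 31/41.

31/41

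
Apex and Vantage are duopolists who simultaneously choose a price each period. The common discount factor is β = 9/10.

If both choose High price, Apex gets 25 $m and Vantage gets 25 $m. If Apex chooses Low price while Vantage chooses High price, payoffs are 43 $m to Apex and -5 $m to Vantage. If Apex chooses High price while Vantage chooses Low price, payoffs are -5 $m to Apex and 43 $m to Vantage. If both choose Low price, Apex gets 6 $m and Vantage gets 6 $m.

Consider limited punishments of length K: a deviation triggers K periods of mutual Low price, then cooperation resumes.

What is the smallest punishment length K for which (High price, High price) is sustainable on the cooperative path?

2

No profitable deviation requires (25−6)(β+…+β^K) ≥ 43−25, i.e. β+…+β^K ≥ 18/19 ≈ 0.9474.
With β = 9/10, the partial sums are K=1: 0.9000, K=2: 1.7100.
K = 2 is the first length at which the sum reaches 0.9474.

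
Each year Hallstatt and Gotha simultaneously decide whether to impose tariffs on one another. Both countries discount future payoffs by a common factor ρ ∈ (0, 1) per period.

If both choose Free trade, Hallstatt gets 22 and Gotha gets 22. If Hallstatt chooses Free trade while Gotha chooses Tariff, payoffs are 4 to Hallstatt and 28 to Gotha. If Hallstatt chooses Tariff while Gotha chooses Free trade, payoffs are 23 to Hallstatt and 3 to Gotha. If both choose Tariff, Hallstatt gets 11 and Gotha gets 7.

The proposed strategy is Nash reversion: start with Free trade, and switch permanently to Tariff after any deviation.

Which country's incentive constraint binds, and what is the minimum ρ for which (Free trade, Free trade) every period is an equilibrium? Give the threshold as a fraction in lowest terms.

Gotha; ρ ≥ 2/7

Hallstatt: cooperation gives 22 each period; deviation gives 23 once then 11 forever.
  22/(1−ρ) ≥ 23 + 11ρ/(1−ρ) ⇒ ρ ≥ 1/12.
Gotha: cooperation gives 22 each period; deviation gives 28 once then 7 forever.
  ρ ≥ 6/21 = 2/7.
Both must hold, so the binding constraint is Gotha's: ρ ≥ 2/7.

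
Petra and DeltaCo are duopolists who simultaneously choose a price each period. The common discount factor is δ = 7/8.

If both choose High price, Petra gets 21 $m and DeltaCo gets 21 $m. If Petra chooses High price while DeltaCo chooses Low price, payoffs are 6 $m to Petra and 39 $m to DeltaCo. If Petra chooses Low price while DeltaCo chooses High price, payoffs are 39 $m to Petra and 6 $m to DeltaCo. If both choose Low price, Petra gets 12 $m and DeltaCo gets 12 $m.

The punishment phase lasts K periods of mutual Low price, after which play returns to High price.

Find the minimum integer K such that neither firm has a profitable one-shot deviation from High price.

3

IC: δ(1−δ^K)/(1−δ) ≥ (39−21)/(21−12) = 2.
With δ = 7/8: need 1 − δ^K ≥ 2·(1−7/8)/(7/8), i.e. δ^K ≤ 0.7143.
Since (7/8)^2 = 0.7656 and (7/8)^3 = 0.6699, the smallest such K is 3.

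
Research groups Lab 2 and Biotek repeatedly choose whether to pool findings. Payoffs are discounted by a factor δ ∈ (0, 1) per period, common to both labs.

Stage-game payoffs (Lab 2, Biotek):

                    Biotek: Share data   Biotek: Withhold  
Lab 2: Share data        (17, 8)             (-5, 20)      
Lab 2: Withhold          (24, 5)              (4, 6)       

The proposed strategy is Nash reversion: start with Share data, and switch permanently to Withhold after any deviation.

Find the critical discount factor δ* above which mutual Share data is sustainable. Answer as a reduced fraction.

Lab 2: cooperation gives 17 each period; deviation gives 24 once then 4 forever.
  17/(1−δ) ≥ 24 + 4δ/(1−δ) ⇒ δ ≥ 7/20.
Biotek: cooperation gives 8 each period; deviation gives 20 once then 6 forever.
  δ ≥ 12/14 = 6/7.
Both must hold, so the binding constraint is Biotek's: δ ≥ 6/7.

6/7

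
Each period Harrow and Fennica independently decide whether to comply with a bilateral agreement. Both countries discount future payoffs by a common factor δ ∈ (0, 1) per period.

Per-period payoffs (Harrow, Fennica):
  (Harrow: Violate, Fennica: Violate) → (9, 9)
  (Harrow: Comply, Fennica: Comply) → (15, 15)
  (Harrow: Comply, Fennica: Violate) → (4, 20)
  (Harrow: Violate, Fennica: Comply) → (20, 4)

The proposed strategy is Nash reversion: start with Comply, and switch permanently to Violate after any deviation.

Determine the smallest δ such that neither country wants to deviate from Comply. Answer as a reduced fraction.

One-period gain from deviating is 20 − 15 = 5. The loss is 15 − 9 = 6 in every subsequent period, with present value 6·δ/(1−δ).
Deviation is unprofitable when 6·δ/(1−δ) ≥ 5, i.e. δ/(1−δ) ≥ 5/6.
Equivalently δ ≥ 5/(5+6) = 5/11.

5/11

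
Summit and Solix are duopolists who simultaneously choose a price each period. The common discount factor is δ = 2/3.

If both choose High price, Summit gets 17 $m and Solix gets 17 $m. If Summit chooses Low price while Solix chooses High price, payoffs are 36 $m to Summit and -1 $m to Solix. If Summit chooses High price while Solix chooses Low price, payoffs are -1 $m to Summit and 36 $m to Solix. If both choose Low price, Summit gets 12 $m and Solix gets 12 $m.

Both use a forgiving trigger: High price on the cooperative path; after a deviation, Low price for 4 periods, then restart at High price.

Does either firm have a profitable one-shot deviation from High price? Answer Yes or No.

Yes

IC: δ+…+δ^4 ≥ (36−17)/(17−12) = 19/5.
At δ = 2/3: partial sum = 1.6049 < 3.8000. Cooperation not sustainable.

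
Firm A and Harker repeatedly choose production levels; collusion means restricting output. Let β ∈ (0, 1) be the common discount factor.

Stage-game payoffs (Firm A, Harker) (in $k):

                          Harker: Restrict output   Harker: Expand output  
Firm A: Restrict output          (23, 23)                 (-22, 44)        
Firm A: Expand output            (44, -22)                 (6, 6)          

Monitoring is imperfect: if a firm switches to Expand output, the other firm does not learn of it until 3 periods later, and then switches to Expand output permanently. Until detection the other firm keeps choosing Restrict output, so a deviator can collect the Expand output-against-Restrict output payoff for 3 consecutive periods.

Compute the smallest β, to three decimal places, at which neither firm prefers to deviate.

0.821

Deviating for the 3 undetected periods gains 44−23 = 21 per period over cooperation, then loses 23−6 = 17 per period forever once punishment starts.
Gain: 21(1 + β + … + β^2); loss: 17·β^3/(1−β).
No profitable deviation ⇔ 21(1−β^3) ≤ 17·β^3, i.e. β^3 ≥ 21/(21+17) = 21/38.
Hence β ≥ (21/38)^(1/3) ≈ 0.821.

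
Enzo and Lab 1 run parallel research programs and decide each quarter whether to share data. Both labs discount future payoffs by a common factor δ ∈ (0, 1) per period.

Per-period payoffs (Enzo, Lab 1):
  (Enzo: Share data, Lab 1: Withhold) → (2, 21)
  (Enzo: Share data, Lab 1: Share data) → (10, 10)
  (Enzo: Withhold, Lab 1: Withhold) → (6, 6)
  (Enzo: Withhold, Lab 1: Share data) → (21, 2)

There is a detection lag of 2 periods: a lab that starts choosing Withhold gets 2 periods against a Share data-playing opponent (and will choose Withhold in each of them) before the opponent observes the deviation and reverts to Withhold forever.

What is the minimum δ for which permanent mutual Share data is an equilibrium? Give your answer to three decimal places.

0.856

A deviator earns 21 for 2 periods, then 6 forever; cooperating earns 10 forever. Multiplying the IC by (1−δ):
10 ≥ 21(1−δ^2) + 6δ^2, so 15·δ^2 ≥ 11 and δ^2 ≥ 11/15.
δ ≥ (11/15)^(1/2) ≈ 0.856.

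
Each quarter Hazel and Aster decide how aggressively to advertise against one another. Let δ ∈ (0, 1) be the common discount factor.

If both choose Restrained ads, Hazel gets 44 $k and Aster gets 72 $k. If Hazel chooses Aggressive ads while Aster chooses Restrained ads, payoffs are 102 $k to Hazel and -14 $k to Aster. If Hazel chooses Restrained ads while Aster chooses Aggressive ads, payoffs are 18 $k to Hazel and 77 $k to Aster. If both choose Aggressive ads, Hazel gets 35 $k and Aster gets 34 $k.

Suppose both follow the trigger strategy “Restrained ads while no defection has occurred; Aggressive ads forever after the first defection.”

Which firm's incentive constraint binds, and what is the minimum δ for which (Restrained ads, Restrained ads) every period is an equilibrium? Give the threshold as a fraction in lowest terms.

Hazel; δ ≥ 58/67

Hazel: cooperation gives 44 each period; deviation gives 102 once then 35 forever.
  44/(1−δ) ≥ 102 + 35δ/(1−δ) ⇒ δ ≥ 58/67.
Aster: cooperation gives 72 each period; deviation gives 77 once then 34 forever.
  δ ≥ 5/43.
Both must hold, so the binding constraint is Hazel's: δ ≥ 58/67.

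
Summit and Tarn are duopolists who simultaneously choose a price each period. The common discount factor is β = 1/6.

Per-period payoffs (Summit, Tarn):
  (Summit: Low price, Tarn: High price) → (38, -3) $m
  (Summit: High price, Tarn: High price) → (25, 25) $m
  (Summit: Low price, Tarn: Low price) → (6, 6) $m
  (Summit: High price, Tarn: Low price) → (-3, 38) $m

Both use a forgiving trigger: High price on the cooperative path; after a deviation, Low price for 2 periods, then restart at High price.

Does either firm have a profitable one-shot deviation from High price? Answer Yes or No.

Yes

Comparing payoff streams over the 3 periods until play realigns: cooperate → 25(1+β+…+β^2); deviate → 38 + 6(β+…+β^2).
Cooperation is sustained iff (25−6)(β+…+β^2) ≥ 38−25.
β+…+β^2 = 1/6·(1−(1/6)^2)/(1−1/6) = 0.1944, and (38−25)/(25−6) = 0.6842.
0.1944 < 0.6842, so cooperation is not sustainable.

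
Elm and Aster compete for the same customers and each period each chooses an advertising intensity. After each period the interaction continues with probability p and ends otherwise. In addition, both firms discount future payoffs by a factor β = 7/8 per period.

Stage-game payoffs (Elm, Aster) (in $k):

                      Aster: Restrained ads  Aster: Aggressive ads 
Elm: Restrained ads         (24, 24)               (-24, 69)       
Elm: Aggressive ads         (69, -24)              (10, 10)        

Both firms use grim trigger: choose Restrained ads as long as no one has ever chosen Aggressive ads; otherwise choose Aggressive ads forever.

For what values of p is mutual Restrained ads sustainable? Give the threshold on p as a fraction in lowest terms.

360/413

With continuation probability p and discount β, the effective per-period discount factor is βp.
Grim-trigger IC: βp ≥ (69−24)/(69−10) = 45/59.
So p ≥ (45/59)/(7/8) = 360/413.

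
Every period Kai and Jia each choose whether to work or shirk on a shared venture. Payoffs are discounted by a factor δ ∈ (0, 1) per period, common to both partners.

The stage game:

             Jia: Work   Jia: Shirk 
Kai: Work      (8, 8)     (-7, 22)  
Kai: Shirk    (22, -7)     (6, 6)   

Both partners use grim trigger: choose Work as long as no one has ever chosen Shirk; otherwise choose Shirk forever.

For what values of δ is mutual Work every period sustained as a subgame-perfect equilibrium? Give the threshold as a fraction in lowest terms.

Under grim trigger the critical discount factor is (T−C)/(T−P) with T = 22, C = 8, P = 6.
δ* = (22−8)/(22−6) = 14/16 = 7/8.

7/8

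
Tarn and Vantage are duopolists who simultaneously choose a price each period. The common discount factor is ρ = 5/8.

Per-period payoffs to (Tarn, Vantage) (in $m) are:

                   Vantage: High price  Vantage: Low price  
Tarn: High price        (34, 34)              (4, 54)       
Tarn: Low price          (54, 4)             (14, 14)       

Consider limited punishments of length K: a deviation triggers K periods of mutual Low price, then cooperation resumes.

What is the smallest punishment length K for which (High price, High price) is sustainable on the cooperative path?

2

No profitable deviation requires (34−14)(ρ+…+ρ^K) ≥ 54−34, i.e. ρ+…+ρ^K ≥ 1 ≈ 1.0000.
With ρ = 5/8, the partial sums are K=1: 0.6250, K=2: 1.0156.
K = 2 is the first length at which the sum reaches 1.0000.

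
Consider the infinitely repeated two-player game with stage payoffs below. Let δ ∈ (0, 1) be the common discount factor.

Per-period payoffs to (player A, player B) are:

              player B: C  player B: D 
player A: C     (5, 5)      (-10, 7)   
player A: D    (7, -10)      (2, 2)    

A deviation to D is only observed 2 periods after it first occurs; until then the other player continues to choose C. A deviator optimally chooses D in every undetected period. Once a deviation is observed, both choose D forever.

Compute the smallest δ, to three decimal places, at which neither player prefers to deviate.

A deviator earns 7 for 2 periods, then 2 forever; cooperating earns 5 forever. Multiplying the IC by (1−δ):
5 ≥ 7(1−δ^2) + 2δ^2, so 5·δ^2 ≥ 2 and δ^2 ≥ 2/5.
δ ≥ (2/5)^(1/2) ≈ 0.632.

0.632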